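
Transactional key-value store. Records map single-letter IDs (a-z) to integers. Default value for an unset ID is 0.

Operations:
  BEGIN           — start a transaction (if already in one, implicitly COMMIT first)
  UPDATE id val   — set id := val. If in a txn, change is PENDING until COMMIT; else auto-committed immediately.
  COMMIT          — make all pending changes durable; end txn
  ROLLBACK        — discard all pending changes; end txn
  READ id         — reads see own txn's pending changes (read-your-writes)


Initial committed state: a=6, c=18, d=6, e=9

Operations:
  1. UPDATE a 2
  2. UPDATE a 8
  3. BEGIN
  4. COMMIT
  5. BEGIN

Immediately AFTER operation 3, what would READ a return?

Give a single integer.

Answer: 8

Derivation:
Initial committed: {a=6, c=18, d=6, e=9}
Op 1: UPDATE a=2 (auto-commit; committed a=2)
Op 2: UPDATE a=8 (auto-commit; committed a=8)
Op 3: BEGIN: in_txn=True, pending={}
After op 3: visible(a) = 8 (pending={}, committed={a=8, c=18, d=6, e=9})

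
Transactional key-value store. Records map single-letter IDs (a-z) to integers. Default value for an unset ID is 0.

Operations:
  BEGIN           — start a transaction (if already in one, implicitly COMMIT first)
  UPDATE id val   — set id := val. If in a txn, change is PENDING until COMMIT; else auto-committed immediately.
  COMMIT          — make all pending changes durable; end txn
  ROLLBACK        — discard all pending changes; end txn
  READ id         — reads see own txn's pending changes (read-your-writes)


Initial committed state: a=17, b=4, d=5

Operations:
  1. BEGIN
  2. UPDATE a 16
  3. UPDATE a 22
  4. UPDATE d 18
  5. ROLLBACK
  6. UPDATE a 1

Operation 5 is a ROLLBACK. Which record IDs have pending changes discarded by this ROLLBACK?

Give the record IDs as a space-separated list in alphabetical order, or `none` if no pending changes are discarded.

Initial committed: {a=17, b=4, d=5}
Op 1: BEGIN: in_txn=True, pending={}
Op 2: UPDATE a=16 (pending; pending now {a=16})
Op 3: UPDATE a=22 (pending; pending now {a=22})
Op 4: UPDATE d=18 (pending; pending now {a=22, d=18})
Op 5: ROLLBACK: discarded pending ['a', 'd']; in_txn=False
Op 6: UPDATE a=1 (auto-commit; committed a=1)
ROLLBACK at op 5 discards: ['a', 'd']

Answer: a d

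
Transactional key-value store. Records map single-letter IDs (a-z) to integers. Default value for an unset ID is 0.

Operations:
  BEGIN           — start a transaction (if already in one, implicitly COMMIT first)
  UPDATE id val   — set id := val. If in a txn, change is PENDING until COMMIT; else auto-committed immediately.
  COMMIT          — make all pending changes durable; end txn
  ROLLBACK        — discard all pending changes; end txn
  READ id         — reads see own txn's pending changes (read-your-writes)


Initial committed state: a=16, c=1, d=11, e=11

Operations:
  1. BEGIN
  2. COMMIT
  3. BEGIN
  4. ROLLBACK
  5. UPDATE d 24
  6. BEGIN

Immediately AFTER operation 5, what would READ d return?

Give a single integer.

Answer: 24

Derivation:
Initial committed: {a=16, c=1, d=11, e=11}
Op 1: BEGIN: in_txn=True, pending={}
Op 2: COMMIT: merged [] into committed; committed now {a=16, c=1, d=11, e=11}
Op 3: BEGIN: in_txn=True, pending={}
Op 4: ROLLBACK: discarded pending []; in_txn=False
Op 5: UPDATE d=24 (auto-commit; committed d=24)
After op 5: visible(d) = 24 (pending={}, committed={a=16, c=1, d=24, e=11})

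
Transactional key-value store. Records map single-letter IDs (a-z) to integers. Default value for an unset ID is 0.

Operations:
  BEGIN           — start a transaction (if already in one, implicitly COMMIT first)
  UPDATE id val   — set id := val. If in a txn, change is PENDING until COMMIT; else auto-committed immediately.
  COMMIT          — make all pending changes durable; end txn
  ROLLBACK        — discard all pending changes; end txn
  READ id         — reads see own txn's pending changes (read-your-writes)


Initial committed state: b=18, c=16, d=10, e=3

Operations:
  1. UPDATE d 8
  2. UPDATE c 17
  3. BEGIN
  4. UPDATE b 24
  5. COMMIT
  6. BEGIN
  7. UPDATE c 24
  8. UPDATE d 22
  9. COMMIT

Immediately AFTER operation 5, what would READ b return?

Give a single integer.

Answer: 24

Derivation:
Initial committed: {b=18, c=16, d=10, e=3}
Op 1: UPDATE d=8 (auto-commit; committed d=8)
Op 2: UPDATE c=17 (auto-commit; committed c=17)
Op 3: BEGIN: in_txn=True, pending={}
Op 4: UPDATE b=24 (pending; pending now {b=24})
Op 5: COMMIT: merged ['b'] into committed; committed now {b=24, c=17, d=8, e=3}
After op 5: visible(b) = 24 (pending={}, committed={b=24, c=17, d=8, e=3})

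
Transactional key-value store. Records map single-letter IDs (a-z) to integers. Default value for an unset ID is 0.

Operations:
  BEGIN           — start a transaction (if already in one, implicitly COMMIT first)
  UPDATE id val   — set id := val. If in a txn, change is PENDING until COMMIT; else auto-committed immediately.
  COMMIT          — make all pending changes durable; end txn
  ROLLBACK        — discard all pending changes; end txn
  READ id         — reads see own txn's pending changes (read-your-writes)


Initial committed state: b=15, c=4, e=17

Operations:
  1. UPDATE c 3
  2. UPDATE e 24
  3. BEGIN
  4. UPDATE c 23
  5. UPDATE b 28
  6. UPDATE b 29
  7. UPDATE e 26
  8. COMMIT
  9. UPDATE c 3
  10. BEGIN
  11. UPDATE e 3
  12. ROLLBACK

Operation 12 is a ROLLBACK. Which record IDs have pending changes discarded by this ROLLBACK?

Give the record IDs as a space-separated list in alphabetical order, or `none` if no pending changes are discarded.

Initial committed: {b=15, c=4, e=17}
Op 1: UPDATE c=3 (auto-commit; committed c=3)
Op 2: UPDATE e=24 (auto-commit; committed e=24)
Op 3: BEGIN: in_txn=True, pending={}
Op 4: UPDATE c=23 (pending; pending now {c=23})
Op 5: UPDATE b=28 (pending; pending now {b=28, c=23})
Op 6: UPDATE b=29 (pending; pending now {b=29, c=23})
Op 7: UPDATE e=26 (pending; pending now {b=29, c=23, e=26})
Op 8: COMMIT: merged ['b', 'c', 'e'] into committed; committed now {b=29, c=23, e=26}
Op 9: UPDATE c=3 (auto-commit; committed c=3)
Op 10: BEGIN: in_txn=True, pending={}
Op 11: UPDATE e=3 (pending; pending now {e=3})
Op 12: ROLLBACK: discarded pending ['e']; in_txn=False
ROLLBACK at op 12 discards: ['e']

Answer: e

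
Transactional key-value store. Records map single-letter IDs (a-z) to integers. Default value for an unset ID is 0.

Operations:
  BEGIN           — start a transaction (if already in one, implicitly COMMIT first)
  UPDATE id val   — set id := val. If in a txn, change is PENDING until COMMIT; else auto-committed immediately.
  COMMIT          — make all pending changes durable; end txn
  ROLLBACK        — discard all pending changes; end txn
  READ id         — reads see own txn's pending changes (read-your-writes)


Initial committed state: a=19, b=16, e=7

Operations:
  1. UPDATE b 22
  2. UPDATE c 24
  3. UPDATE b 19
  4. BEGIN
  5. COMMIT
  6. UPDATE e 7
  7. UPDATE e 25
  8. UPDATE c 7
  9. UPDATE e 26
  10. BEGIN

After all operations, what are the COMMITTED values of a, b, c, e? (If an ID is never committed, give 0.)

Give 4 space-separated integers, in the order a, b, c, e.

Initial committed: {a=19, b=16, e=7}
Op 1: UPDATE b=22 (auto-commit; committed b=22)
Op 2: UPDATE c=24 (auto-commit; committed c=24)
Op 3: UPDATE b=19 (auto-commit; committed b=19)
Op 4: BEGIN: in_txn=True, pending={}
Op 5: COMMIT: merged [] into committed; committed now {a=19, b=19, c=24, e=7}
Op 6: UPDATE e=7 (auto-commit; committed e=7)
Op 7: UPDATE e=25 (auto-commit; committed e=25)
Op 8: UPDATE c=7 (auto-commit; committed c=7)
Op 9: UPDATE e=26 (auto-commit; committed e=26)
Op 10: BEGIN: in_txn=True, pending={}
Final committed: {a=19, b=19, c=7, e=26}

Answer: 19 19 7 26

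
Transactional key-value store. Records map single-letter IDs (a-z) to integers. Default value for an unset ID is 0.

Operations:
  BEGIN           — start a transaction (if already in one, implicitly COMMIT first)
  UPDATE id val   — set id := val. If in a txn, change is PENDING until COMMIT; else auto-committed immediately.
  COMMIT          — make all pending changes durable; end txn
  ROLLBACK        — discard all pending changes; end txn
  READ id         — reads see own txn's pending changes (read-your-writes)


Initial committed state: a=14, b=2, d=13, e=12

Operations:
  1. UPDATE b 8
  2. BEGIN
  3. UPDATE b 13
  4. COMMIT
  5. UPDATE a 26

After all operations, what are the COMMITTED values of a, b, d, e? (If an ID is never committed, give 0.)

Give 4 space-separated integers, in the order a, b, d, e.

Answer: 26 13 13 12

Derivation:
Initial committed: {a=14, b=2, d=13, e=12}
Op 1: UPDATE b=8 (auto-commit; committed b=8)
Op 2: BEGIN: in_txn=True, pending={}
Op 3: UPDATE b=13 (pending; pending now {b=13})
Op 4: COMMIT: merged ['b'] into committed; committed now {a=14, b=13, d=13, e=12}
Op 5: UPDATE a=26 (auto-commit; committed a=26)
Final committed: {a=26, b=13, d=13, e=12}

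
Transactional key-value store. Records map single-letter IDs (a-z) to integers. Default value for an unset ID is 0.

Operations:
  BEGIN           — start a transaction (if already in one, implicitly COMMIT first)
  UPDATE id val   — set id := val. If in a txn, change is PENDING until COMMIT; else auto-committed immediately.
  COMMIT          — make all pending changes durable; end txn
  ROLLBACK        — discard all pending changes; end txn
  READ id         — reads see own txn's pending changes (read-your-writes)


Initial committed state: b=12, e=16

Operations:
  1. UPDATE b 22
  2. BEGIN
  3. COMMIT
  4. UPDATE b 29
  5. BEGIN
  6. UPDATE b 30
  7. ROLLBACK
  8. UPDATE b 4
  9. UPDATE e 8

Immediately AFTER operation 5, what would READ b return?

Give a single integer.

Answer: 29

Derivation:
Initial committed: {b=12, e=16}
Op 1: UPDATE b=22 (auto-commit; committed b=22)
Op 2: BEGIN: in_txn=True, pending={}
Op 3: COMMIT: merged [] into committed; committed now {b=22, e=16}
Op 4: UPDATE b=29 (auto-commit; committed b=29)
Op 5: BEGIN: in_txn=True, pending={}
After op 5: visible(b) = 29 (pending={}, committed={b=29, e=16})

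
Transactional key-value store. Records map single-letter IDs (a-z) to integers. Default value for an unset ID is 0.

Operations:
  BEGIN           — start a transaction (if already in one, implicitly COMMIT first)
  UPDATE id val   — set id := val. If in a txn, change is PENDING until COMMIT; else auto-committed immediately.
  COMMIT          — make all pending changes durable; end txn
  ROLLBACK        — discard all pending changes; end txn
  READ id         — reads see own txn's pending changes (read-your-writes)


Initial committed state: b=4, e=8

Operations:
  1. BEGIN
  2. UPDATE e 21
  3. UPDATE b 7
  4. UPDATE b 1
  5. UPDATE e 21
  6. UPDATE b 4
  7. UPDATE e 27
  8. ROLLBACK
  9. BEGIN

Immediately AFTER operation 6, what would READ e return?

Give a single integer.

Answer: 21

Derivation:
Initial committed: {b=4, e=8}
Op 1: BEGIN: in_txn=True, pending={}
Op 2: UPDATE e=21 (pending; pending now {e=21})
Op 3: UPDATE b=7 (pending; pending now {b=7, e=21})
Op 4: UPDATE b=1 (pending; pending now {b=1, e=21})
Op 5: UPDATE e=21 (pending; pending now {b=1, e=21})
Op 6: UPDATE b=4 (pending; pending now {b=4, e=21})
After op 6: visible(e) = 21 (pending={b=4, e=21}, committed={b=4, e=8})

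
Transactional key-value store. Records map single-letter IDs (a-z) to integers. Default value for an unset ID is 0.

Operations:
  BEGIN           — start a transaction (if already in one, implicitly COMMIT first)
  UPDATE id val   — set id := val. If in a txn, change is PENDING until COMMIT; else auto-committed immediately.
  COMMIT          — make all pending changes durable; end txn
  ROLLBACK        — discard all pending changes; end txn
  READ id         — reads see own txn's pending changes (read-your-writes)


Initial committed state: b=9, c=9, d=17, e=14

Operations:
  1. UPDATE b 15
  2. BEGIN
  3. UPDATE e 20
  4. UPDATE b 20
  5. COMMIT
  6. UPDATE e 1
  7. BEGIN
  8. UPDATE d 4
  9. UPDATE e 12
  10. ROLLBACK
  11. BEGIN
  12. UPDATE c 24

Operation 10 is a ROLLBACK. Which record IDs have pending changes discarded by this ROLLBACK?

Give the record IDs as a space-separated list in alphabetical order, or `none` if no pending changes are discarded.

Initial committed: {b=9, c=9, d=17, e=14}
Op 1: UPDATE b=15 (auto-commit; committed b=15)
Op 2: BEGIN: in_txn=True, pending={}
Op 3: UPDATE e=20 (pending; pending now {e=20})
Op 4: UPDATE b=20 (pending; pending now {b=20, e=20})
Op 5: COMMIT: merged ['b', 'e'] into committed; committed now {b=20, c=9, d=17, e=20}
Op 6: UPDATE e=1 (auto-commit; committed e=1)
Op 7: BEGIN: in_txn=True, pending={}
Op 8: UPDATE d=4 (pending; pending now {d=4})
Op 9: UPDATE e=12 (pending; pending now {d=4, e=12})
Op 10: ROLLBACK: discarded pending ['d', 'e']; in_txn=False
Op 11: BEGIN: in_txn=True, pending={}
Op 12: UPDATE c=24 (pending; pending now {c=24})
ROLLBACK at op 10 discards: ['d', 'e']

Answer: d e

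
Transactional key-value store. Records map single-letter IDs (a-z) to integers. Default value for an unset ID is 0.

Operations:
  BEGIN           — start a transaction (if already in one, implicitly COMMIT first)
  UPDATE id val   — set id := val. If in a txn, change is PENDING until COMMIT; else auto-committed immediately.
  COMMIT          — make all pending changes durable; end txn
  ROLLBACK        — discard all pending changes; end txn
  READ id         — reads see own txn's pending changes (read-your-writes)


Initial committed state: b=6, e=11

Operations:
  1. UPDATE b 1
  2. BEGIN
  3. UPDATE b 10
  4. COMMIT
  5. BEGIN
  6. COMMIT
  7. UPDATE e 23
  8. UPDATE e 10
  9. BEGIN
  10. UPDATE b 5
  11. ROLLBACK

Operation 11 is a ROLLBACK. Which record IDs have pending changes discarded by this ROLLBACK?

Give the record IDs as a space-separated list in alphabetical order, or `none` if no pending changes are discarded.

Answer: b

Derivation:
Initial committed: {b=6, e=11}
Op 1: UPDATE b=1 (auto-commit; committed b=1)
Op 2: BEGIN: in_txn=True, pending={}
Op 3: UPDATE b=10 (pending; pending now {b=10})
Op 4: COMMIT: merged ['b'] into committed; committed now {b=10, e=11}
Op 5: BEGIN: in_txn=True, pending={}
Op 6: COMMIT: merged [] into committed; committed now {b=10, e=11}
Op 7: UPDATE e=23 (auto-commit; committed e=23)
Op 8: UPDATE e=10 (auto-commit; committed e=10)
Op 9: BEGIN: in_txn=True, pending={}
Op 10: UPDATE b=5 (pending; pending now {b=5})
Op 11: ROLLBACK: discarded pending ['b']; in_txn=False
ROLLBACK at op 11 discards: ['b']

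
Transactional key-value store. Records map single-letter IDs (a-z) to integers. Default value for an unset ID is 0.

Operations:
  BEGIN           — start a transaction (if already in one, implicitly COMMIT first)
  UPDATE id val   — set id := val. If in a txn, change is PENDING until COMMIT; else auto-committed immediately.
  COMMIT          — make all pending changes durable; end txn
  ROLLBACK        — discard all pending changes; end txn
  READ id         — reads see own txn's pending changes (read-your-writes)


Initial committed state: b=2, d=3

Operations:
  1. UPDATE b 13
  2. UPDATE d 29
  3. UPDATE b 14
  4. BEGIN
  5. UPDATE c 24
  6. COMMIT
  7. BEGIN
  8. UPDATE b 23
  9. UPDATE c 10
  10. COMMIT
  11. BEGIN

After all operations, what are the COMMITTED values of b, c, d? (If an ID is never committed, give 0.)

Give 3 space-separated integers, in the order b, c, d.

Answer: 23 10 29

Derivation:
Initial committed: {b=2, d=3}
Op 1: UPDATE b=13 (auto-commit; committed b=13)
Op 2: UPDATE d=29 (auto-commit; committed d=29)
Op 3: UPDATE b=14 (auto-commit; committed b=14)
Op 4: BEGIN: in_txn=True, pending={}
Op 5: UPDATE c=24 (pending; pending now {c=24})
Op 6: COMMIT: merged ['c'] into committed; committed now {b=14, c=24, d=29}
Op 7: BEGIN: in_txn=True, pending={}
Op 8: UPDATE b=23 (pending; pending now {b=23})
Op 9: UPDATE c=10 (pending; pending now {b=23, c=10})
Op 10: COMMIT: merged ['b', 'c'] into committed; committed now {b=23, c=10, d=29}
Op 11: BEGIN: in_txn=True, pending={}
Final committed: {b=23, c=10, d=29}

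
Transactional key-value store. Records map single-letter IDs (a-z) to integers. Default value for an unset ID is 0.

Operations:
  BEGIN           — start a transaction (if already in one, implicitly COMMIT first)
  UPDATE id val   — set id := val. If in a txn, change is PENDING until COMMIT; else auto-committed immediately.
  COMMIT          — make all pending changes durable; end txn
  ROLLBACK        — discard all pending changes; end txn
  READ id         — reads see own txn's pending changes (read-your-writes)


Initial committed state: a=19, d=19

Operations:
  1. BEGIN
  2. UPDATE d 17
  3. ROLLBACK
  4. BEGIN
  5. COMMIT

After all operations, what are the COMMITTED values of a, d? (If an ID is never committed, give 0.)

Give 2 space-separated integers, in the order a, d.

Answer: 19 19

Derivation:
Initial committed: {a=19, d=19}
Op 1: BEGIN: in_txn=True, pending={}
Op 2: UPDATE d=17 (pending; pending now {d=17})
Op 3: ROLLBACK: discarded pending ['d']; in_txn=False
Op 4: BEGIN: in_txn=True, pending={}
Op 5: COMMIT: merged [] into committed; committed now {a=19, d=19}
Final committed: {a=19, d=19}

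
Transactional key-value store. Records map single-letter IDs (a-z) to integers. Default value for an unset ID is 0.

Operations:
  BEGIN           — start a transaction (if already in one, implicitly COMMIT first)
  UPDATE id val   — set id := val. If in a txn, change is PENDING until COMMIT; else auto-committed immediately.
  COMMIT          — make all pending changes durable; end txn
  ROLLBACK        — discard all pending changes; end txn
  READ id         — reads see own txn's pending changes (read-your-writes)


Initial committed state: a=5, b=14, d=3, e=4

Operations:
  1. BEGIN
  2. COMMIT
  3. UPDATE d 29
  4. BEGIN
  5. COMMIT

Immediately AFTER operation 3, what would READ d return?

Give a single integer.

Initial committed: {a=5, b=14, d=3, e=4}
Op 1: BEGIN: in_txn=True, pending={}
Op 2: COMMIT: merged [] into committed; committed now {a=5, b=14, d=3, e=4}
Op 3: UPDATE d=29 (auto-commit; committed d=29)
After op 3: visible(d) = 29 (pending={}, committed={a=5, b=14, d=29, e=4})

Answer: 29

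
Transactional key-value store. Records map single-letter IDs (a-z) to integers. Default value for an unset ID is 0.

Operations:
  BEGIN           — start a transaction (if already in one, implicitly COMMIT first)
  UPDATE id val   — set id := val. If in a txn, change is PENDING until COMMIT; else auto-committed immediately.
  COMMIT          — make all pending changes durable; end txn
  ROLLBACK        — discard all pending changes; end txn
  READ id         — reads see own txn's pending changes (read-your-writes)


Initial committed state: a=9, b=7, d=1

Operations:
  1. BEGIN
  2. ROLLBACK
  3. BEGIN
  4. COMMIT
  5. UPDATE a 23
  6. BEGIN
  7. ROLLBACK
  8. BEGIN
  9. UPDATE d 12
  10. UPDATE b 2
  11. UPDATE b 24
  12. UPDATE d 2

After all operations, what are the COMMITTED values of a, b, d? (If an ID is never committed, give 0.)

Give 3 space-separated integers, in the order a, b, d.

Answer: 23 7 1

Derivation:
Initial committed: {a=9, b=7, d=1}
Op 1: BEGIN: in_txn=True, pending={}
Op 2: ROLLBACK: discarded pending []; in_txn=False
Op 3: BEGIN: in_txn=True, pending={}
Op 4: COMMIT: merged [] into committed; committed now {a=9, b=7, d=1}
Op 5: UPDATE a=23 (auto-commit; committed a=23)
Op 6: BEGIN: in_txn=True, pending={}
Op 7: ROLLBACK: discarded pending []; in_txn=False
Op 8: BEGIN: in_txn=True, pending={}
Op 9: UPDATE d=12 (pending; pending now {d=12})
Op 10: UPDATE b=2 (pending; pending now {b=2, d=12})
Op 11: UPDATE b=24 (pending; pending now {b=24, d=12})
Op 12: UPDATE d=2 (pending; pending now {b=24, d=2})
Final committed: {a=23, b=7, d=1}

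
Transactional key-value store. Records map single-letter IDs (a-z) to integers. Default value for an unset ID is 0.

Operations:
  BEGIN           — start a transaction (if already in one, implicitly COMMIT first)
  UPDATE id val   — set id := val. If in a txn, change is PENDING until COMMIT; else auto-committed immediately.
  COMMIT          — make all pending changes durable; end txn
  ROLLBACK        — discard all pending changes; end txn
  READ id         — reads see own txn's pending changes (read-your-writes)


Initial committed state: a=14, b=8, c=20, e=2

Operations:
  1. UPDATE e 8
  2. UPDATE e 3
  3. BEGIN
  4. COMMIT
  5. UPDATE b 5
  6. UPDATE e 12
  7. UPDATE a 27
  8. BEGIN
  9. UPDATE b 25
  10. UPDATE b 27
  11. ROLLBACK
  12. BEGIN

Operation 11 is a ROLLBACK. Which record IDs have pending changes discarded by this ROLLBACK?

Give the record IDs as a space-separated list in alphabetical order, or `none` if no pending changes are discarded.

Answer: b

Derivation:
Initial committed: {a=14, b=8, c=20, e=2}
Op 1: UPDATE e=8 (auto-commit; committed e=8)
Op 2: UPDATE e=3 (auto-commit; committed e=3)
Op 3: BEGIN: in_txn=True, pending={}
Op 4: COMMIT: merged [] into committed; committed now {a=14, b=8, c=20, e=3}
Op 5: UPDATE b=5 (auto-commit; committed b=5)
Op 6: UPDATE e=12 (auto-commit; committed e=12)
Op 7: UPDATE a=27 (auto-commit; committed a=27)
Op 8: BEGIN: in_txn=True, pending={}
Op 9: UPDATE b=25 (pending; pending now {b=25})
Op 10: UPDATE b=27 (pending; pending now {b=27})
Op 11: ROLLBACK: discarded pending ['b']; in_txn=False
Op 12: BEGIN: in_txn=True, pending={}
ROLLBACK at op 11 discards: ['b']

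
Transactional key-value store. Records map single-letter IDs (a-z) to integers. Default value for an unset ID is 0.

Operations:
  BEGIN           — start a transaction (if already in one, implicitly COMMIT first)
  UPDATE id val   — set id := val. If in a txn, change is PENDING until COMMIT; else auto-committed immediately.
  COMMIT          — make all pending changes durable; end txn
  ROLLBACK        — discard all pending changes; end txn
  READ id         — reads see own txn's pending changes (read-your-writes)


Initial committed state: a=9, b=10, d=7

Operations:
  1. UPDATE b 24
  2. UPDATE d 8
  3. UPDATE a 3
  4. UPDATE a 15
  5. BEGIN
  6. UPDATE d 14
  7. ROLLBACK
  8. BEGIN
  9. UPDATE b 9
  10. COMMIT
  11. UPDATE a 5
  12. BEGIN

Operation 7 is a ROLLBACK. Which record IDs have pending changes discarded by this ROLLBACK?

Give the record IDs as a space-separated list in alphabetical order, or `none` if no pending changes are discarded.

Initial committed: {a=9, b=10, d=7}
Op 1: UPDATE b=24 (auto-commit; committed b=24)
Op 2: UPDATE d=8 (auto-commit; committed d=8)
Op 3: UPDATE a=3 (auto-commit; committed a=3)
Op 4: UPDATE a=15 (auto-commit; committed a=15)
Op 5: BEGIN: in_txn=True, pending={}
Op 6: UPDATE d=14 (pending; pending now {d=14})
Op 7: ROLLBACK: discarded pending ['d']; in_txn=False
Op 8: BEGIN: in_txn=True, pending={}
Op 9: UPDATE b=9 (pending; pending now {b=9})
Op 10: COMMIT: merged ['b'] into committed; committed now {a=15, b=9, d=8}
Op 11: UPDATE a=5 (auto-commit; committed a=5)
Op 12: BEGIN: in_txn=True, pending={}
ROLLBACK at op 7 discards: ['d']

Answer: d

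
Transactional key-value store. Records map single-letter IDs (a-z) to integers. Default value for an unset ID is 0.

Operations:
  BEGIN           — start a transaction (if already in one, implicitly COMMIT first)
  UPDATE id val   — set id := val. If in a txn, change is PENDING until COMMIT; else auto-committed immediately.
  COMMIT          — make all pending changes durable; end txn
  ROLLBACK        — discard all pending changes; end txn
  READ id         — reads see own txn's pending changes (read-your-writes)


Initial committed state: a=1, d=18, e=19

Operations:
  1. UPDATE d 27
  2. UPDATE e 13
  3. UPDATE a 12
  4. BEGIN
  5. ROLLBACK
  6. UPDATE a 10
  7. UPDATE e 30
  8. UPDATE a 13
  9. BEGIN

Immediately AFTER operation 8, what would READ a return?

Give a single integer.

Initial committed: {a=1, d=18, e=19}
Op 1: UPDATE d=27 (auto-commit; committed d=27)
Op 2: UPDATE e=13 (auto-commit; committed e=13)
Op 3: UPDATE a=12 (auto-commit; committed a=12)
Op 4: BEGIN: in_txn=True, pending={}
Op 5: ROLLBACK: discarded pending []; in_txn=False
Op 6: UPDATE a=10 (auto-commit; committed a=10)
Op 7: UPDATE e=30 (auto-commit; committed e=30)
Op 8: UPDATE a=13 (auto-commit; committed a=13)
After op 8: visible(a) = 13 (pending={}, committed={a=13, d=27, e=30})

Answer: 13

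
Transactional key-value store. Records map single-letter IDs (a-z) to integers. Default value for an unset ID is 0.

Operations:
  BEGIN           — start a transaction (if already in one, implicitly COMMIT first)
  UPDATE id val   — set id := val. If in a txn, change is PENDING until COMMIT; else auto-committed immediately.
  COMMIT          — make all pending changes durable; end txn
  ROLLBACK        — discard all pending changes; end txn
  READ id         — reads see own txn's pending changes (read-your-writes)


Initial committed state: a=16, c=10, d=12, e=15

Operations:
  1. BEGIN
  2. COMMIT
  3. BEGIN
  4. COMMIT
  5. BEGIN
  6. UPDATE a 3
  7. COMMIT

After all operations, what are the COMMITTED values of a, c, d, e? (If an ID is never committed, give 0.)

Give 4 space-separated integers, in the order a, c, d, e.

Answer: 3 10 12 15

Derivation:
Initial committed: {a=16, c=10, d=12, e=15}
Op 1: BEGIN: in_txn=True, pending={}
Op 2: COMMIT: merged [] into committed; committed now {a=16, c=10, d=12, e=15}
Op 3: BEGIN: in_txn=True, pending={}
Op 4: COMMIT: merged [] into committed; committed now {a=16, c=10, d=12, e=15}
Op 5: BEGIN: in_txn=True, pending={}
Op 6: UPDATE a=3 (pending; pending now {a=3})
Op 7: COMMIT: merged ['a'] into committed; committed now {a=3, c=10, d=12, e=15}
Final committed: {a=3, c=10, d=12, e=15}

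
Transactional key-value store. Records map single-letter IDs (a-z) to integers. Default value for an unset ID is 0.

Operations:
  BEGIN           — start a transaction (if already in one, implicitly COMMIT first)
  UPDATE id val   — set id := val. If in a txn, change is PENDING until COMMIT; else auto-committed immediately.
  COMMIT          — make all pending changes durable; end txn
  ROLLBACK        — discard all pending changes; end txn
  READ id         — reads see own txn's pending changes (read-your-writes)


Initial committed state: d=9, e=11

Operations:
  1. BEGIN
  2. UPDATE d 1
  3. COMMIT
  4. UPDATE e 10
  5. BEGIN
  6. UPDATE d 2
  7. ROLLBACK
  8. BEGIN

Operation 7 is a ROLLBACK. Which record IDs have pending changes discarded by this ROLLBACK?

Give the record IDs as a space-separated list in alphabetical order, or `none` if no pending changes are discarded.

Initial committed: {d=9, e=11}
Op 1: BEGIN: in_txn=True, pending={}
Op 2: UPDATE d=1 (pending; pending now {d=1})
Op 3: COMMIT: merged ['d'] into committed; committed now {d=1, e=11}
Op 4: UPDATE e=10 (auto-commit; committed e=10)
Op 5: BEGIN: in_txn=True, pending={}
Op 6: UPDATE d=2 (pending; pending now {d=2})
Op 7: ROLLBACK: discarded pending ['d']; in_txn=False
Op 8: BEGIN: in_txn=True, pending={}
ROLLBACK at op 7 discards: ['d']

Answer: d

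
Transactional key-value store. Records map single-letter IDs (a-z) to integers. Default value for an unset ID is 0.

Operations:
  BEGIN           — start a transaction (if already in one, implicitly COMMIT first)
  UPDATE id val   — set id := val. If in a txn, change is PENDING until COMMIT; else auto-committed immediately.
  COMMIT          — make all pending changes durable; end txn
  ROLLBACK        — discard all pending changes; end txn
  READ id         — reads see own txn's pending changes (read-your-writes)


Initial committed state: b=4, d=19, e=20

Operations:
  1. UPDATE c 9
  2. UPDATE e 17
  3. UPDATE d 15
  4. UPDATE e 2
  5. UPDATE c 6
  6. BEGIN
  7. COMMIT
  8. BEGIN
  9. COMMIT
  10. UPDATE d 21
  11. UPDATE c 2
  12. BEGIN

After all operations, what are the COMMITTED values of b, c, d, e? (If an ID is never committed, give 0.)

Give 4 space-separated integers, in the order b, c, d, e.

Initial committed: {b=4, d=19, e=20}
Op 1: UPDATE c=9 (auto-commit; committed c=9)
Op 2: UPDATE e=17 (auto-commit; committed e=17)
Op 3: UPDATE d=15 (auto-commit; committed d=15)
Op 4: UPDATE e=2 (auto-commit; committed e=2)
Op 5: UPDATE c=6 (auto-commit; committed c=6)
Op 6: BEGIN: in_txn=True, pending={}
Op 7: COMMIT: merged [] into committed; committed now {b=4, c=6, d=15, e=2}
Op 8: BEGIN: in_txn=True, pending={}
Op 9: COMMIT: merged [] into committed; committed now {b=4, c=6, d=15, e=2}
Op 10: UPDATE d=21 (auto-commit; committed d=21)
Op 11: UPDATE c=2 (auto-commit; committed c=2)
Op 12: BEGIN: in_txn=True, pending={}
Final committed: {b=4, c=2, d=21, e=2}

Answer: 4 2 21 2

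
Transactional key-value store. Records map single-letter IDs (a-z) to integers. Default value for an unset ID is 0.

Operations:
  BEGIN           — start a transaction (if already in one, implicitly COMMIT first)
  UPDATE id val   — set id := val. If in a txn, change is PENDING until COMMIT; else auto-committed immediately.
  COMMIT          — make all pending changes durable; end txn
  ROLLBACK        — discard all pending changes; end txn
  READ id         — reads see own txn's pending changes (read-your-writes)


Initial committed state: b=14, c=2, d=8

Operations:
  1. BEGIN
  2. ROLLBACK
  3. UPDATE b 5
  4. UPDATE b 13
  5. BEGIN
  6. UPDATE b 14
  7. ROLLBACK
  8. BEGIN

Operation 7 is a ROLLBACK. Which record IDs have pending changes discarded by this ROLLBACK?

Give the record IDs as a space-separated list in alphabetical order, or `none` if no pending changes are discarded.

Initial committed: {b=14, c=2, d=8}
Op 1: BEGIN: in_txn=True, pending={}
Op 2: ROLLBACK: discarded pending []; in_txn=False
Op 3: UPDATE b=5 (auto-commit; committed b=5)
Op 4: UPDATE b=13 (auto-commit; committed b=13)
Op 5: BEGIN: in_txn=True, pending={}
Op 6: UPDATE b=14 (pending; pending now {b=14})
Op 7: ROLLBACK: discarded pending ['b']; in_txn=False
Op 8: BEGIN: in_txn=True, pending={}
ROLLBACK at op 7 discards: ['b']

Answer: b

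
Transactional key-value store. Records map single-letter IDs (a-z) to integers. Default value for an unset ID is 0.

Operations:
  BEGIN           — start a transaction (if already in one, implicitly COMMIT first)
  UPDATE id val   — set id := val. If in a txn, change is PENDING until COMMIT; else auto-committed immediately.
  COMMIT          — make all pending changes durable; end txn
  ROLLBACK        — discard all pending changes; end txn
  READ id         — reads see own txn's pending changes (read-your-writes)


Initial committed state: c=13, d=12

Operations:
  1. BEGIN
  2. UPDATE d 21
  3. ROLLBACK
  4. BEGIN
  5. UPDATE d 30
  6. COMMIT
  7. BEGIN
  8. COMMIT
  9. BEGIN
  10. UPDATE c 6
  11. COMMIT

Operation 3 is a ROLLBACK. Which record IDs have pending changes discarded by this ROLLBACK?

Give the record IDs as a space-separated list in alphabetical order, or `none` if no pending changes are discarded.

Initial committed: {c=13, d=12}
Op 1: BEGIN: in_txn=True, pending={}
Op 2: UPDATE d=21 (pending; pending now {d=21})
Op 3: ROLLBACK: discarded pending ['d']; in_txn=False
Op 4: BEGIN: in_txn=True, pending={}
Op 5: UPDATE d=30 (pending; pending now {d=30})
Op 6: COMMIT: merged ['d'] into committed; committed now {c=13, d=30}
Op 7: BEGIN: in_txn=True, pending={}
Op 8: COMMIT: merged [] into committed; committed now {c=13, d=30}
Op 9: BEGIN: in_txn=True, pending={}
Op 10: UPDATE c=6 (pending; pending now {c=6})
Op 11: COMMIT: merged ['c'] into committed; committed now {c=6, d=30}
ROLLBACK at op 3 discards: ['d']

Answer: d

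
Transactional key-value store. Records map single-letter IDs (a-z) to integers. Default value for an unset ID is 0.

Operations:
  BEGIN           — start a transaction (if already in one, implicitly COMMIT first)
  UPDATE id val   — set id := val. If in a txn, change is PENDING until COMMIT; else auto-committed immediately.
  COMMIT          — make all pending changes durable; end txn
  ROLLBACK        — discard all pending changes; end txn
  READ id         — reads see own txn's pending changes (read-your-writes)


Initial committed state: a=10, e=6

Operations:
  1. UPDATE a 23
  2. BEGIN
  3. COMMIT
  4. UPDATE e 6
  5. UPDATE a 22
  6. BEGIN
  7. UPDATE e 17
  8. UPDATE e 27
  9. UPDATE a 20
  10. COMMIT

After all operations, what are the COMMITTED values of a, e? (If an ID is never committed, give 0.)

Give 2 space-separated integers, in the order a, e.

Initial committed: {a=10, e=6}
Op 1: UPDATE a=23 (auto-commit; committed a=23)
Op 2: BEGIN: in_txn=True, pending={}
Op 3: COMMIT: merged [] into committed; committed now {a=23, e=6}
Op 4: UPDATE e=6 (auto-commit; committed e=6)
Op 5: UPDATE a=22 (auto-commit; committed a=22)
Op 6: BEGIN: in_txn=True, pending={}
Op 7: UPDATE e=17 (pending; pending now {e=17})
Op 8: UPDATE e=27 (pending; pending now {e=27})
Op 9: UPDATE a=20 (pending; pending now {a=20, e=27})
Op 10: COMMIT: merged ['a', 'e'] into committed; committed now {a=20, e=27}
Final committed: {a=20, e=27}

Answer: 20 27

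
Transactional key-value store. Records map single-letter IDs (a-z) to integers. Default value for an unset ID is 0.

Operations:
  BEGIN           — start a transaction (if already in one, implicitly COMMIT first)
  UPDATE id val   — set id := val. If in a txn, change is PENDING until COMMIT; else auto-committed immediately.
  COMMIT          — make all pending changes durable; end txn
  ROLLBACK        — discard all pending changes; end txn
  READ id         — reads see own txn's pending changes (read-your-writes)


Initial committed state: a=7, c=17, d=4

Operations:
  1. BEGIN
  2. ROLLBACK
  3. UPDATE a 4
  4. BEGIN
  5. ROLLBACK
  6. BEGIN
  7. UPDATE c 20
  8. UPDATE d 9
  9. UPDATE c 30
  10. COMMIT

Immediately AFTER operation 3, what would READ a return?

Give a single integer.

Initial committed: {a=7, c=17, d=4}
Op 1: BEGIN: in_txn=True, pending={}
Op 2: ROLLBACK: discarded pending []; in_txn=False
Op 3: UPDATE a=4 (auto-commit; committed a=4)
After op 3: visible(a) = 4 (pending={}, committed={a=4, c=17, d=4})

Answer: 4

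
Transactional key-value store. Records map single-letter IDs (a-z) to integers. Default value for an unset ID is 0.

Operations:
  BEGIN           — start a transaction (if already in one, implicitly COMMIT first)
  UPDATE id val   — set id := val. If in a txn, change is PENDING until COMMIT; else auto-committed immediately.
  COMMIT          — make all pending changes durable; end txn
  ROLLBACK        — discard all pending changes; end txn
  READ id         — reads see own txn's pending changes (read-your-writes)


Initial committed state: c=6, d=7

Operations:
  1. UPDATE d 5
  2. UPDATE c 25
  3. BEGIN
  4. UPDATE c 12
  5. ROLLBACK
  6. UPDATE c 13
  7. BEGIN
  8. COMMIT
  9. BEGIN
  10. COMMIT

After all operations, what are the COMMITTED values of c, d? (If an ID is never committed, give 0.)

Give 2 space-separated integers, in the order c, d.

Initial committed: {c=6, d=7}
Op 1: UPDATE d=5 (auto-commit; committed d=5)
Op 2: UPDATE c=25 (auto-commit; committed c=25)
Op 3: BEGIN: in_txn=True, pending={}
Op 4: UPDATE c=12 (pending; pending now {c=12})
Op 5: ROLLBACK: discarded pending ['c']; in_txn=False
Op 6: UPDATE c=13 (auto-commit; committed c=13)
Op 7: BEGIN: in_txn=True, pending={}
Op 8: COMMIT: merged [] into committed; committed now {c=13, d=5}
Op 9: BEGIN: in_txn=True, pending={}
Op 10: COMMIT: merged [] into committed; committed now {c=13, d=5}
Final committed: {c=13, d=5}

Answer: 13 5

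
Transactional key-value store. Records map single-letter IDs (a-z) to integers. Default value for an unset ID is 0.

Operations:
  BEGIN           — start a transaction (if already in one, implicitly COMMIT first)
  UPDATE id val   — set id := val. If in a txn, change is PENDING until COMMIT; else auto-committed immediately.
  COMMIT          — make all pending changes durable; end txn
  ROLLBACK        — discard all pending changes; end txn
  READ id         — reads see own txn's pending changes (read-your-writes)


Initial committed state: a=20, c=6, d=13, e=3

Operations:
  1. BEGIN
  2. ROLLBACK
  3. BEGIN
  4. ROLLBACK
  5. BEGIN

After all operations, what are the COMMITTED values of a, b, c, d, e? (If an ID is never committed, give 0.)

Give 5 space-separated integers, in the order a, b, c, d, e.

Initial committed: {a=20, c=6, d=13, e=3}
Op 1: BEGIN: in_txn=True, pending={}
Op 2: ROLLBACK: discarded pending []; in_txn=False
Op 3: BEGIN: in_txn=True, pending={}
Op 4: ROLLBACK: discarded pending []; in_txn=False
Op 5: BEGIN: in_txn=True, pending={}
Final committed: {a=20, c=6, d=13, e=3}

Answer: 20 0 6 13 3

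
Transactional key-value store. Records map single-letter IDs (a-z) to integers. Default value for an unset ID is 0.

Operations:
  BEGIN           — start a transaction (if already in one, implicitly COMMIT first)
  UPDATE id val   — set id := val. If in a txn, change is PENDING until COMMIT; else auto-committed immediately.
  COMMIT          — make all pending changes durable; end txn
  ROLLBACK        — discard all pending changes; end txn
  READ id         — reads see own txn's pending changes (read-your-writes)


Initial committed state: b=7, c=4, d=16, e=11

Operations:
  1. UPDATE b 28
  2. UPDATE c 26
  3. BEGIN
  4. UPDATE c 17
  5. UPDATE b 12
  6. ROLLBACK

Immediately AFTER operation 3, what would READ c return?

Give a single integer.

Initial committed: {b=7, c=4, d=16, e=11}
Op 1: UPDATE b=28 (auto-commit; committed b=28)
Op 2: UPDATE c=26 (auto-commit; committed c=26)
Op 3: BEGIN: in_txn=True, pending={}
After op 3: visible(c) = 26 (pending={}, committed={b=28, c=26, d=16, e=11})

Answer: 26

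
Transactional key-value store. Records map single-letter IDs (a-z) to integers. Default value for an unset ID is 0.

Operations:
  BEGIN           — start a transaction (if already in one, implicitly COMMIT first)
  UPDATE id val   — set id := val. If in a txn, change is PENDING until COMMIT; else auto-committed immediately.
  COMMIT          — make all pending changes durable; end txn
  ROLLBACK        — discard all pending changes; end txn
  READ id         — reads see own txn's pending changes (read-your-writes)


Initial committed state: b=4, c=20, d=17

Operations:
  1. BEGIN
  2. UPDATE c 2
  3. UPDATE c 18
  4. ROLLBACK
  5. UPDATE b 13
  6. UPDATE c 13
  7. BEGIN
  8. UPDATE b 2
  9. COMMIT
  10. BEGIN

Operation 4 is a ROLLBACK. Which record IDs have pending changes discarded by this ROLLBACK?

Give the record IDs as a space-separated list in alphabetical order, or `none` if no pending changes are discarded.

Initial committed: {b=4, c=20, d=17}
Op 1: BEGIN: in_txn=True, pending={}
Op 2: UPDATE c=2 (pending; pending now {c=2})
Op 3: UPDATE c=18 (pending; pending now {c=18})
Op 4: ROLLBACK: discarded pending ['c']; in_txn=False
Op 5: UPDATE b=13 (auto-commit; committed b=13)
Op 6: UPDATE c=13 (auto-commit; committed c=13)
Op 7: BEGIN: in_txn=True, pending={}
Op 8: UPDATE b=2 (pending; pending now {b=2})
Op 9: COMMIT: merged ['b'] into committed; committed now {b=2, c=13, d=17}
Op 10: BEGIN: in_txn=True, pending={}
ROLLBACK at op 4 discards: ['c']

Answer: c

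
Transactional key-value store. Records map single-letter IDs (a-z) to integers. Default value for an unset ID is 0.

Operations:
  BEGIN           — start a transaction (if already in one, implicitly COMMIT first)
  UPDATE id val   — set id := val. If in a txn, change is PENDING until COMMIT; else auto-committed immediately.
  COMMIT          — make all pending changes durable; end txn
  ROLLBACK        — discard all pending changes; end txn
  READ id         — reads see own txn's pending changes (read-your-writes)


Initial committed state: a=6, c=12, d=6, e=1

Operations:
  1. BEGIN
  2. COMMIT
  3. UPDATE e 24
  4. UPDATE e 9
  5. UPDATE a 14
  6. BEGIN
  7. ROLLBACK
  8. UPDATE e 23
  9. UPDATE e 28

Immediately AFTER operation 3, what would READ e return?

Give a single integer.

Initial committed: {a=6, c=12, d=6, e=1}
Op 1: BEGIN: in_txn=True, pending={}
Op 2: COMMIT: merged [] into committed; committed now {a=6, c=12, d=6, e=1}
Op 3: UPDATE e=24 (auto-commit; committed e=24)
After op 3: visible(e) = 24 (pending={}, committed={a=6, c=12, d=6, e=24})

Answer: 24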